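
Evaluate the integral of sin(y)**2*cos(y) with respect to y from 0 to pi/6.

Let u = sin(y), so du = cos(y) dy. When y = 0, u = 0; when y = pi/6, u = 1/2.
The integral becomes ∫ u**2 du from 0 to 1/2, with antiderivative u**3/3.
Back in y: F(y) = sin(y)**3/3.
Then F(pi/6) - F(0) = (1/24) - (0) = 1/24.

1/24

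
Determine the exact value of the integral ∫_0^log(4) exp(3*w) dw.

Let u = exp(w), so du = exp(w) dw. When w = 0, u = 1; when w = log(4), u = 4.
The integral becomes ∫ u**2 du from 1 to 4, with antiderivative u**3/3.
Back in w: F(w) = exp(3*w)/3.
Then F(log(4)) - F(0) = (64/3) - (1/3) = 21.

21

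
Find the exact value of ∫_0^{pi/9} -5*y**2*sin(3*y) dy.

-5*sqrt(3)*pi/81 + 5*pi**2/486 + 5/27

Integrate by parts twice (u = y^2, dv = -5*sin(3*y) dy).
An antiderivative is F(y) = 5*y**2*cos(3*y)/3 - 10*y*sin(3*y)/9 - 10*cos(3*y)/27.
Then F(pi/9) - F(0) = (-5*sqrt(3)*pi/81 - 5/27 + 5*pi**2/486) - (-10/27) = -5*sqrt(3)*pi/81 + 5*pi**2/486 + 5/27.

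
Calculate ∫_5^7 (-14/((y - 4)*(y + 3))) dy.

Factor the denominator: y**2 - y - 12 = (y + 3)(y - 4).
Partial fractions: -14/((y - 4)*(y + 3)) = 2/(y + 3) - 2/(y - 4).
An antiderivative is F(y) = -2*log(y - 4) + 2*log(y + 3).
Then F(7) - F(5) = (log(100/9)) - (log(64)) = -4*log(2) - 2*log(3) + 2*log(5).

-4*log(2) - 2*log(3) + 2*log(5)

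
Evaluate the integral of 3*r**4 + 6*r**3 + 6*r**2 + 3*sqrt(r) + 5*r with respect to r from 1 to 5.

By the power rule, an antiderivative is F(r) = 3*r**5/5 + 3*r**4/2 + 2*r**(3/2) + 2*r**3 + 5*r**2/2.
Then F(5) - F(1) = (10*sqrt(5) + 3125) - (43/5) = 10*sqrt(5) + 15582/5.

10*sqrt(5) + 15582/5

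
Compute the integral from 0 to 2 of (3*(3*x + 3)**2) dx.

Let u = 3*x + 3, so du = 3 dx. When x = 0, u = 3; when x = 2, u = 9.
The integral becomes ∫ u**2 du from 3 to 9, with antiderivative u**3/3.
Back in x: F(x) = (3*x + 3)**3/3.
Then F(2) - F(0) = (243) - (9) = 234.

234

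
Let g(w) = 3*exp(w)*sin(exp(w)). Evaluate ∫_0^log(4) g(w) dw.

3*cos(1) - 3*cos(4)

Let u = exp(w), so du = exp(w) dw. When w = 0, u = 1; when w = log(4), u = 4.
The integral becomes 3·∫ sin(u) du from 1 to 4, with antiderivative -3*cos(u).
Back in w: F(w) = -3*cos(exp(w)).
Then F(log(4)) - F(0) = (-3*cos(4)) - (-3*cos(1)) = 3*cos(1) - 3*cos(4).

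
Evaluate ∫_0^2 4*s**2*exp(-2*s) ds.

Integrate by parts twice (u = s^2, dv = 4*exp(-2*s) ds).
An antiderivative is F(s) = (-2*s**2 - 2*s - 1)*exp(-2*s).
Then F(2) - F(0) = (-13*exp(-4)) - (-1) = 1 - 13*exp(-4).

1 - 13*exp(-4)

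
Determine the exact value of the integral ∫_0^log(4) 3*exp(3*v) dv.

Let u = exp(v), so du = exp(v) dv. When v = 0, u = 1; when v = log(4), u = 4.
The integral becomes 3·∫ u**2 du from 1 to 4, with antiderivative u**3.
Back in v: F(v) = exp(3*v).
Then F(log(4)) - F(0) = (64) - (1) = 63.

63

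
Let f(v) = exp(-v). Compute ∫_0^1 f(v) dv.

1 - exp(-1)

An antiderivative is F(v) = -exp(-v).
Then F(1) - F(0) = (-exp(-1)) - (-1) = 1 - exp(-1).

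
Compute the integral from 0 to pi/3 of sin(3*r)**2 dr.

pi/6

Use the identity sin^2(3*r) = (1 - cos(6*r))/2.
An antiderivative is F(r) = r/2 - sin(6*r)/12.
Then F(pi/3) - F(0) = (pi/6) - (0) = pi/6.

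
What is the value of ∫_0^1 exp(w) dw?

An antiderivative is F(w) = exp(w).
Then F(1) - F(0) = (E) - (1) = -1 + E.

-1 + E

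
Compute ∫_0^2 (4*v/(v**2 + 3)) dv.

log(49/9)

Let u = v**2 + 3, so du = 2*v dv. When v = 0, u = 3; when v = 2, u = 7.
The integral becomes 2·∫ 1/u du from 3 to 7, with antiderivative 2*log(u).
Back in v: F(v) = 2*log(v**2 + 3).
Then F(2) - F(0) = (log(49)) - (log(9)) = log(49/9).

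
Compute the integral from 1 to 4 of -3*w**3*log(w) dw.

765/16 - 384*log(2)

Integrate by parts once (u = ln w, dv = -3*w**3 dw).
An antiderivative is F(w) = -3*w**4*(4*log(w) - 1)/16.
Then F(4) - F(1) = (48 - 384*log(2)) - (3/16) = 765/16 - 384*log(2).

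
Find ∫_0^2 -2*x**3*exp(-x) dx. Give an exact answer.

Integrate by parts 3 times (u = x^3, dv = -2*exp(-x) dx).
An antiderivative is F(x) = (2*x**3 + 6*x**2 + 12*x + 12)*exp(-x).
Then F(2) - F(0) = (76*exp(-2)) - (12) = -12 + 76*exp(-2).

-12 + 76*exp(-2)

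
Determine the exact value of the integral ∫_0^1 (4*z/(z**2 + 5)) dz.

Let u = z**2 + 5, so du = 2*z dz. When z = 0, u = 5; when z = 1, u = 6.
The integral becomes 2·∫ 1/u du from 5 to 6, with antiderivative 2*log(u).
Back in z: F(z) = 2*log(z**2 + 5).
Then F(1) - F(0) = (log(36)) - (log(25)) = log(36/25).

log(36/25)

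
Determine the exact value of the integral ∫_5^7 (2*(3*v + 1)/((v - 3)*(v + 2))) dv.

Factor the denominator: v**2 - v - 6 = (v + 2)(v - 3).
Partial fractions: 2*(3*v + 1)/((v - 3)*(v + 2)) = 2/(v + 2) + 4/(v - 3).
An antiderivative is F(v) = 4*log(v - 3) + 2*log(v + 2).
Then F(7) - F(5) = (4*log(3) + 8*log(2)) - (4*log(2) + 2*log(7)) = -2*log(7) + 4*log(2) + 4*log(3).

-2*log(7) + 4*log(2) + 4*log(3)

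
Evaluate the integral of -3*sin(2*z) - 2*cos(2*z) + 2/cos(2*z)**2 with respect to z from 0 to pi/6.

-3/4 + sqrt(3)/2

An antiderivative is F(z) = -sin(2*z) + 3*cos(2*z)/2 + tan(2*z).
Then F(pi/6) - F(0) = (3/4 + sqrt(3)/2) - (3/2) = -3/4 + sqrt(3)/2.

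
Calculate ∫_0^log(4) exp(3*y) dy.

Let u = exp(y), so du = exp(y) dy. When y = 0, u = 1; when y = log(4), u = 4.
The integral becomes ∫ u**2 du from 1 to 4, with antiderivative u**3/3.
Back in y: F(y) = exp(3*y)/3.
Then F(log(4)) - F(0) = (64/3) - (1/3) = 21.

21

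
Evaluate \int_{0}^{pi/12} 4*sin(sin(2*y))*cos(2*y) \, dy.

2 - 2*cos(1/2)

Let u = sin(2*y), so du = 2*cos(2*y) dy. When y = 0, u = 0; when y = pi/12, u = 1/2.
The integral becomes 2·∫ sin(u) du from 0 to 1/2, with antiderivative -2*cos(u).
Back in y: F(y) = -2*cos(sin(2*y)).
Then F(pi/12) - F(0) = (-2*cos(1/2)) - (-2) = 2 - 2*cos(1/2).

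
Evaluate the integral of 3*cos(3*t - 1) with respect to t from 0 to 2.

sin(5) + sin(1)

Let u = 3*t - 1, so du = 3 dt. When t = 0, u = -1; when t = 2, u = 5.
The integral becomes ∫ cos(u) du from -1 to 5, with antiderivative sin(u).
Back in t: F(t) = sin(3*t - 1).
Then F(2) - F(0) = (sin(5)) - (-sin(1)) = sin(5) + sin(1).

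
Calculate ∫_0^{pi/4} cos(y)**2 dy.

1/4 + pi/8

Use the identity cos^2(y) = (1 + cos(2*y))/2.
An antiderivative is F(y) = y/2 + sin(2*y)/4.
Then F(pi/4) - F(0) = (1/4 + pi/8) - (0) = 1/4 + pi/8.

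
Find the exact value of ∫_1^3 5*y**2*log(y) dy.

Integrate by parts once (u = ln y, dv = 5*y**2 dy).
An antiderivative is F(y) = 5*y**3*(3*log(y) - 1)/9.
Then F(3) - F(1) = (-15 + 45*log(3)) - (-5/9) = -130/9 + 45*log(3).

-130/9 + 45*log(3)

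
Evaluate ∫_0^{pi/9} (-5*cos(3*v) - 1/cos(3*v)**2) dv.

An antiderivative is F(v) = -5*sin(3*v)/3 - tan(3*v)/3.
Then F(pi/9) - F(0) = (-7*sqrt(3)/6) - (0) = -7*sqrt(3)/6.

-7*sqrt(3)/6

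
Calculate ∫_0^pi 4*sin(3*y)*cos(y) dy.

0

Use the identity sin(3*y)cos(y) = [sin(4*y) + sin(2*y)]/2.
An antiderivative is F(y) = -cos(2*y) - cos(4*y)/2.
Then F(pi) - F(0) = (-3/2) - (-3/2) = 0.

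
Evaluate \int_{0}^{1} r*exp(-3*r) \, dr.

Integrate by parts once (u = r, dv = exp(-3*r) dr).
An antiderivative is F(r) = (-3*r - 1)*exp(-3*r)/9.
Then F(1) - F(0) = (-4*exp(-3)/9) - (-1/9) = (-4 + exp(3))*exp(-3)/9.

(-4 + exp(3))*exp(-3)/9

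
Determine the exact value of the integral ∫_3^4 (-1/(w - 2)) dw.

-log(2)

An antiderivative is F(w) = -log(w - 2).
Then F(4) - F(3) = (-log(2)) - (0) = -log(2).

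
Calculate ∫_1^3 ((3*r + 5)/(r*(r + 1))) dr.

Factor the denominator: r**2 + r = (r + 1)r.
Partial fractions: (3*r + 5)/(r*(r + 1)) = -2/(r + 1) + 5/r.
An antiderivative is F(r) = 5*log(r) - 2*log(r + 1).
Then F(3) - F(1) = (-4*log(2) + 5*log(3)) - (-log(4)) = -2*log(2) + 5*log(3).

-2*log(2) + 5*log(3)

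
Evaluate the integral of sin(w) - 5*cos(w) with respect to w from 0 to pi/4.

An antiderivative is F(w) = -5*sin(w) - cos(w).
Then F(pi/4) - F(0) = (-3*sqrt(2)) - (-1) = 1 - 3*sqrt(2).

1 - 3*sqrt(2)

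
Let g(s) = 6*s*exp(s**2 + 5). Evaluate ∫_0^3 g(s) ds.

-3*(1 - exp(9))*exp(5)

Let u = s**2 + 5, so du = 2*s ds. When s = 0, u = 5; when s = 3, u = 14.
The integral becomes 3·∫ exp(u) du from 5 to 14, with antiderivative 3*exp(u).
Back in s: F(s) = 3*exp(s**2 + 5).
Then F(3) - F(0) = (3*exp(14)) - (3*exp(5)) = -3*(1 - exp(9))*exp(5).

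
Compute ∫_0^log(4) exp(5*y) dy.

1023/5

Let u = exp(y), so du = exp(y) dy. When y = 0, u = 1; when y = log(4), u = 4.
The integral becomes ∫ u**4 du from 1 to 4, with antiderivative u**5/5.
Back in y: F(y) = exp(5*y)/5.
Then F(log(4)) - F(0) = (1024/5) - (1/5) = 1023/5.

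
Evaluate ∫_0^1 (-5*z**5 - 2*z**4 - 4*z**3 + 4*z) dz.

By the power rule, an antiderivative is F(z) = -5*z**6/6 - 2*z**5/5 - z**4 + 2*z**2.
Then F(1) - F(0) = (-7/30) - (0) = -7/30.

-7/30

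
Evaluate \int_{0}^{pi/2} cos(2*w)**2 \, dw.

pi/4

Use the identity cos^2(2*w) = (1 + cos(4*w))/2.
An antiderivative is F(w) = w/2 + sin(4*w)/8.
Then F(pi/2) - F(0) = (pi/4) - (0) = pi/4.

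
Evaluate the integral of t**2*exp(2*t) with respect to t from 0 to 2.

-1/4 + 5*exp(4)/4

Integrate by parts twice (u = t^2, dv = exp(2*t) dt).
An antiderivative is F(t) = (2*t**2 - 2*t + 1)*exp(2*t)/4.
Then F(2) - F(0) = (5*exp(4)/4) - (1/4) = -1/4 + 5*exp(4)/4.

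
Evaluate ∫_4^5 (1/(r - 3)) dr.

log(2)

An antiderivative is F(r) = log(r - 3).
Then F(5) - F(4) = (log(2)) - (0) = log(2).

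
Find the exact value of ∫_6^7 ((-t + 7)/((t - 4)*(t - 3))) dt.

-11*log(2) + 7*log(3)

Factor the denominator: t**2 - 7*t + 12 = (t - 3)(t - 4).
Partial fractions: (-t + 7)/((t - 4)*(t - 3)) = -4/(t - 3) + 3/(t - 4).
An antiderivative is F(t) = 3*log(t - 4) - 4*log(t - 3).
Then F(7) - F(6) = (-8*log(2) + 3*log(3)) - (log(8/81)) = -11*log(2) + 7*log(3).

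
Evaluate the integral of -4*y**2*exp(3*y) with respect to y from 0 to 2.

Integrate by parts twice (u = y^2, dv = -4*exp(3*y) dy).
An antiderivative is F(y) = (-36*y**2 + 24*y - 8)*exp(3*y)/27.
Then F(2) - F(0) = (-104*exp(6)/27) - (-8/27) = 8/27 - 104*exp(6)/27.

8/27 - 104*exp(6)/27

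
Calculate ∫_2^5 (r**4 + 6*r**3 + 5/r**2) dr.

By the power rule, an antiderivative is F(r) = r**5/5 + 3*r**4/2 - 5/r.
Then F(5) - F(2) = (3123/2) - (279/10) = 7668/5.

7668/5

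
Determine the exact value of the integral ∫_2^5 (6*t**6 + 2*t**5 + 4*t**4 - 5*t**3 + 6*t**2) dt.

10358421/140

By the power rule, an antiderivative is F(t) = 6*t**7/7 + t**6/3 + 4*t**5/5 - 5*t**4/4 + 2*t**3.
Then F(5) - F(2) = (6227875/84) - (16028/105) = 10358421/140.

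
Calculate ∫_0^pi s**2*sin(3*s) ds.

Integrate by parts twice (u = s^2, dv = sin(3*s) ds).
An antiderivative is F(s) = -s**2*cos(3*s)/3 + 2*s*sin(3*s)/9 + 2*cos(3*s)/27.
Then F(pi) - F(0) = (-2/27 + pi**2/3) - (2/27) = -4/27 + pi**2/3.

-4/27 + pi**2/3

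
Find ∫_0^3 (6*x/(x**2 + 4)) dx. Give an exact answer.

-6*log(2) + 3*log(13)

Let u = x**2 + 4, so du = 2*x dx. When x = 0, u = 4; when x = 3, u = 13.
The integral becomes 3·∫ 1/u du from 4 to 13, with antiderivative 3*log(u).
Back in x: F(x) = 3*log(x**2 + 4).
Then F(3) - F(0) = (3*log(13)) - (log(64)) = -6*log(2) + 3*log(13).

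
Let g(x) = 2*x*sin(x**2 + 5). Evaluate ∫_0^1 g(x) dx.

Let u = x**2 + 5, so du = 2*x dx. When x = 0, u = 5; when x = 1, u = 6.
The integral becomes ∫ sin(u) du from 5 to 6, with antiderivative -cos(u).
Back in x: F(x) = -cos(x**2 + 5).
Then F(1) - F(0) = (-cos(6)) - (-cos(5)) = -cos(6) + cos(5).

-cos(6) + cos(5)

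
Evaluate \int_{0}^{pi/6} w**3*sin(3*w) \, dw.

Integrate by parts 3 times (u = w^3, dv = sin(3*w) dw).
An antiderivative is F(w) = -w**3*cos(3*w)/3 + w**2*sin(3*w)/3 + 2*w*cos(3*w)/9 - 2*sin(3*w)/27.
Then F(pi/6) - F(0) = (-2/27 + pi**2/108) - (0) = -2/27 + pi**2/108.

-2/27 + pi**2/108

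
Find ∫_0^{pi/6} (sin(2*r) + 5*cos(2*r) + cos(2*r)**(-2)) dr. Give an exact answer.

1/4 + 7*sqrt(3)/4

An antiderivative is F(r) = 5*sin(2*r)/2 - cos(2*r)/2 + tan(2*r)/2.
Then F(pi/6) - F(0) = (-1/4 + 7*sqrt(3)/4) - (-1/2) = 1/4 + 7*sqrt(3)/4.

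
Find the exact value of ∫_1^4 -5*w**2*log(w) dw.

Integrate by parts once (u = ln w, dv = -5*w**2 dw).
An antiderivative is F(w) = -5*w**3*(3*log(w) - 1)/9.
Then F(4) - F(1) = (320/9 - 640*log(2)/3) - (5/9) = 35 - 640*log(2)/3.

35 - 640*log(2)/3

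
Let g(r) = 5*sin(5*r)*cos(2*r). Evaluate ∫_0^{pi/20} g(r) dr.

Use the identity sin(5*r)cos(2*r) = [sin(7*r) + sin(3*r)]/2.
An antiderivative is F(r) = -5*cos(3*r)/6 - 5*cos(7*r)/14.
Then F(pi/20) - F(0) = (-25*sqrt(sqrt(5) + 5)/84 + 5*sqrt(2)*(1 - sqrt(5))/84) - (-25/21) = -25*sqrt(sqrt(5) + 5)/84 + 5*sqrt(2)*(1 - sqrt(5))/84 + 25/21.

-25*sqrt(sqrt(5) + 5)/84 + 5*sqrt(2)*(1 - sqrt(5))/84 + 25/21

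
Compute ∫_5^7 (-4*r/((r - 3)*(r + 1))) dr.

Factor the denominator: r**2 - 2*r - 3 = (r + 1)(r - 3).
Partial fractions: -4*r/((r - 3)*(r + 1)) = -1/(r + 1) - 3/(r - 3).
An antiderivative is F(r) = -3*log(r - 3) - log(r + 1).
Then F(7) - F(5) = (-9*log(2)) - (-log(48)) = log(3/32).

log(3/32)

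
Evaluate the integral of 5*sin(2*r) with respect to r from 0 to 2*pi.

0

An antiderivative is F(r) = -5*cos(2*r)/2.
Then F(2*pi) - F(0) = (-5/2) - (-5/2) = 0.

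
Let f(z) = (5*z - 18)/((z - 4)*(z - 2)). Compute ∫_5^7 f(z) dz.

Factor the denominator: z**2 - 6*z + 8 = (z - 2)(z - 4).
Partial fractions: (5*z - 18)/((z - 4)*(z - 2)) = 4/(z - 2) + 1/(z - 4).
An antiderivative is F(z) = log(z - 4) + 4*log(z - 2).
Then F(7) - F(5) = (log(3) + 4*log(5)) - (log(81)) = -3*log(3) + 4*log(5).

-3*log(3) + 4*log(5)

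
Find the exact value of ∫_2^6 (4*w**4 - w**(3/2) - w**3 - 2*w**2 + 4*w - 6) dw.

By the power rule, an antiderivative is F(w) = -2*w**(5/2)/5 + 4*w**5/5 - w**4/4 - 2*w**3/3 + 2*w**2 - 6*w.
Then F(6) - F(2) = (28944/5 - 72*sqrt(6)/5) - (184/15 - 8*sqrt(2)/5) = -72*sqrt(6)/5 + 8*sqrt(2)/5 + 86648/15.

-72*sqrt(6)/5 + 8*sqrt(2)/5 + 86648/15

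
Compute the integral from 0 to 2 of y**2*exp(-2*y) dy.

(-13 + exp(4))*exp(-4)/4

Integrate by parts twice (u = y^2, dv = exp(-2*y) dy).
An antiderivative is F(y) = (-2*y**2 - 2*y - 1)*exp(-2*y)/4.
Then F(2) - F(0) = (-13*exp(-4)/4) - (-1/4) = (-13 + exp(4))*exp(-4)/4.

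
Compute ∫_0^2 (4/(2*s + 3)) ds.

Let u = 2*s + 3, so du = 2 ds. When s = 0, u = 3; when s = 2, u = 7.
The integral becomes 2·∫ 1/u du from 3 to 7, with antiderivative 2*log(u).
Back in s: F(s) = 2*log(2*s + 3).
Then F(2) - F(0) = (log(49)) - (log(9)) = log(49/9).

log(49/9)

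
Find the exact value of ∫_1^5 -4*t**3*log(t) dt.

156 - 625*log(5)

Integrate by parts once (u = ln t, dv = -4*t**3 dt).
An antiderivative is F(t) = -t**4*(4*log(t) - 1)/4.
Then F(5) - F(1) = (625/4 - 625*log(5)) - (1/4) = 156 - 625*log(5).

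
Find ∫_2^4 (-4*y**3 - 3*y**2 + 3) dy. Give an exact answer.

-290

By the power rule, an antiderivative is F(y) = -y**4 - y**3 + 3*y.
Then F(4) - F(2) = (-308) - (-18) = -290.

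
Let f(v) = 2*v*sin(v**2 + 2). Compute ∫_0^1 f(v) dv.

Let u = v**2 + 2, so du = 2*v dv. When v = 0, u = 2; when v = 1, u = 3.
The integral becomes ∫ sin(u) du from 2 to 3, with antiderivative -cos(u).
Back in v: F(v) = -cos(v**2 + 2).
Then F(1) - F(0) = (-cos(3)) - (-cos(2)) = cos(2) - cos(3).

cos(2) - cos(3)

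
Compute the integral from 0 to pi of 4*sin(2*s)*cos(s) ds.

16/3

Use the identity sin(2*s)cos(s) = [sin(3*s) + sin(s)]/2.
An antiderivative is F(s) = -2*cos(s) - 2*cos(3*s)/3.
Then F(pi) - F(0) = (8/3) - (-8/3) = 16/3.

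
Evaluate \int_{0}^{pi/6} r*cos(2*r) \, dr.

Integrate by parts once (u = r, dv = cos(2*r) dr).
An antiderivative is F(r) = r*sin(2*r)/2 + cos(2*r)/4.
Then F(pi/6) - F(0) = (1/8 + sqrt(3)*pi/24) - (1/4) = -1/8 + sqrt(3)*pi/24.

-1/8 + sqrt(3)*pi/24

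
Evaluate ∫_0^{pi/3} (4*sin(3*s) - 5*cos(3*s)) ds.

An antiderivative is F(s) = -5*sin(3*s)/3 - 4*cos(3*s)/3.
Then F(pi/3) - F(0) = (4/3) - (-4/3) = 8/3.

8/3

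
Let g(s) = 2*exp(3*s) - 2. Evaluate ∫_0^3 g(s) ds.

An antiderivative is F(s) = 2*exp(3*s)/3 - 2*s.
Then F(3) - F(0) = (-6 + 2*exp(9)/3) - (2/3) = -20/3 + 2*exp(9)/3.

-20/3 + 2*exp(9)/3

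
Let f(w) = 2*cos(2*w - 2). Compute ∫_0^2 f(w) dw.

2*sin(2)

Let u = 2*w - 2, so du = 2 dw. When w = 0, u = -2; when w = 2, u = 2.
The integral becomes ∫ cos(u) du from -2 to 2, with antiderivative sin(u).
Back in w: F(w) = sin(2*w - 2).
Then F(2) - F(0) = (sin(2)) - (-sin(2)) = 2*sin(2).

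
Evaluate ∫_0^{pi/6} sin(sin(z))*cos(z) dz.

1 - cos(1/2)

Let u = sin(z), so du = cos(z) dz. When z = 0, u = 0; when z = pi/6, u = 1/2.
The integral becomes ∫ sin(u) du from 0 to 1/2, with antiderivative -cos(u).
Back in z: F(z) = -cos(sin(z)).
Then F(pi/6) - F(0) = (-cos(1/2)) - (-1) = 1 - cos(1/2).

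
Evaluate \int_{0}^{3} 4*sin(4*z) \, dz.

Let u = 4*z, so du = 4 dz. When z = 0, u = 0; when z = 3, u = 12.
The integral becomes ∫ sin(u) du from 0 to 12, with antiderivative -cos(u).
Back in z: F(z) = -cos(4*z).
Then F(3) - F(0) = (-cos(12)) - (-1) = 1 - cos(12).

1 - cos(12)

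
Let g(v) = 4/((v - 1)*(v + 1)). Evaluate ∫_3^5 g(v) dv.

log(16/9)

Factor the denominator: v**2 - 1 = (v + 1)(v - 1).
Partial fractions: 4/((v - 1)*(v + 1)) = -2/(v + 1) + 2/(v - 1).
An antiderivative is F(v) = 2*log(v - 1) - 2*log(v + 1).
Then F(5) - F(3) = (log(4/9)) - (-log(4)) = log(16/9).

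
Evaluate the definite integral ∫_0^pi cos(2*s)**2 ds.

Use the identity cos^2(2*s) = (1 + cos(4*s))/2.
An antiderivative is F(s) = s/2 + sin(4*s)/8.
Then F(pi) - F(0) = (pi/2) - (0) = pi/2.

pi/2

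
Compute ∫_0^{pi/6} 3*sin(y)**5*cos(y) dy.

Let u = sin(y), so du = cos(y) dy. When y = 0, u = 0; when y = pi/6, u = 1/2.
The integral becomes 3·∫ u**5 du from 0 to 1/2, with antiderivative u**6/2.
Back in y: F(y) = sin(y)**6/2.
Then F(pi/6) - F(0) = (1/128) - (0) = 1/128.

1/128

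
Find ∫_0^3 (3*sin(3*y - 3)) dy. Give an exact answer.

Let u = 3*y - 3, so du = 3 dy. When y = 0, u = -3; when y = 3, u = 6.
The integral becomes ∫ sin(u) du from -3 to 6, with antiderivative -cos(u).
Back in y: F(y) = -cos(3*y - 3).
Then F(3) - F(0) = (-cos(6)) - (-cos(3)) = cos(3) - cos(6).

cos(3) - cos(6)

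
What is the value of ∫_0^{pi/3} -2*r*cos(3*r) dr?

Integrate by parts once (u = r, dv = -2*cos(3*r) dr).
An antiderivative is F(r) = -2*r*sin(3*r)/3 - 2*cos(3*r)/9.
Then F(pi/3) - F(0) = (2/9) - (-2/9) = 4/9.

4/9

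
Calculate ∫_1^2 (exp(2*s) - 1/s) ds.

-exp(2)/2 - log(2) + exp(4)/2

An antiderivative is F(s) = exp(2*s)/2 - log(s).
Then F(2) - F(1) = (-log(2) + exp(4)/2) - (exp(2)/2) = -exp(2)/2 - log(2) + exp(4)/2.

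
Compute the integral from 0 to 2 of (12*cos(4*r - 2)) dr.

3*sin(6) + 3*sin(2)

Let u = 4*r - 2, so du = 4 dr. When r = 0, u = -2; when r = 2, u = 6.
The integral becomes 3·∫ cos(u) du from -2 to 6, with antiderivative 3*sin(u).
Back in r: F(r) = 3*sin(4*r - 2).
Then F(2) - F(0) = (3*sin(6)) - (-3*sin(2)) = 3*sin(6) + 3*sin(2).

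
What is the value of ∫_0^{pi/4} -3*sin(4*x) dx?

An antiderivative is F(x) = 3*cos(4*x)/4.
Then F(pi/4) - F(0) = (-3/4) - (3/4) = -3/2.

-3/2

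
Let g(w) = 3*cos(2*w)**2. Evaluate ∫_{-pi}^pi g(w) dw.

3*pi

Use the identity cos^2(2*w) = (1 + cos(4*w))/2.
An antiderivative is F(w) = 3*w/2 + 3*sin(4*w)/8.
Then F(pi) - F(-pi) = (3*pi/2) - (-3*pi/2) = 3*pi.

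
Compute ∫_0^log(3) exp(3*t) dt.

Let u = exp(t), so du = exp(t) dt. When t = 0, u = 1; when t = log(3), u = 3.
The integral becomes ∫ u**2 du from 1 to 3, with antiderivative u**3/3.
Back in t: F(t) = exp(3*t)/3.
Then F(log(3)) - F(0) = (9) - (1/3) = 26/3.

26/3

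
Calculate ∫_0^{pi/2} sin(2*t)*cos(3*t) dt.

Use the identity sin(2*t)cos(3*t) = [sin(5*t) + sin(-t)]/2.
An antiderivative is F(t) = cos(t)/2 - cos(5*t)/10.
Then F(pi/2) - F(0) = (0) - (2/5) = -2/5.

-2/5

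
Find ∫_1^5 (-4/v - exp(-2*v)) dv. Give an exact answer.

An antiderivative is F(v) = -4*log(v) + exp(-2*v)/2.
Then F(5) - F(1) = (-4*log(5) + exp(-10)/2) - (exp(-2)/2) = (-8*exp(10)*log(5) - exp(8) + 1)*exp(-10)/2.

(-8*exp(10)*log(5) - exp(8) + 1)*exp(-10)/2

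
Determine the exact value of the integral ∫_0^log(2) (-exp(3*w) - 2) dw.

-7/3 - log(4)

An antiderivative is F(w) = -exp(3*w)/3 - 2*w.
Then F(log(2)) - F(0) = (-8/3 - log(4)) - (-1/3) = -7/3 - log(4).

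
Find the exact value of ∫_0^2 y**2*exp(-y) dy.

2 - 10*exp(-2)

Integrate by parts twice (u = y^2, dv = exp(-y) dy).
An antiderivative is F(y) = (-y**2 - 2*y - 2)*exp(-y).
Then F(2) - F(0) = (-10*exp(-2)) - (-2) = 2 - 10*exp(-2).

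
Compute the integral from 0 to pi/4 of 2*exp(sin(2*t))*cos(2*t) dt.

-1 + E

Let u = sin(2*t), so du = 2*cos(2*t) dt. When t = 0, u = 0; when t = pi/4, u = 1.
The integral becomes ∫ exp(u) du from 0 to 1, with antiderivative exp(u).
Back in t: F(t) = exp(sin(2*t)).
Then F(pi/4) - F(0) = (E) - (1) = -1 + E.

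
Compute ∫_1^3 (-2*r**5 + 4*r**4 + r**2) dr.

By the power rule, an antiderivative is F(r) = -r**6/3 + 4*r**5/5 + r**3/3.
Then F(3) - F(1) = (-198/5) - (4/5) = -202/5.

-202/5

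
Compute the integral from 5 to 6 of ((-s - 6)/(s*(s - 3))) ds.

Factor the denominator: s**2 - 3*s = s(s - 3).
Partial fractions: (-s - 6)/(s*(s - 3)) = 2/s - 3/(s - 3).
An antiderivative is F(s) = 2*log(s) - 3*log(s - 3).
Then F(6) - F(5) = (log(4/3)) - (log(25/8)) = log(32/75).

log(32/75)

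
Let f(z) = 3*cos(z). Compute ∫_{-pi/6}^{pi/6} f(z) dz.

3

An antiderivative is F(z) = 3*sin(z).
Then F(pi/6) - F(-pi/6) = (3/2) - (-3/2) = 3.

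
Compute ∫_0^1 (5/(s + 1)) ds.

An antiderivative is F(s) = 5*log(s + 1).
Then F(1) - F(0) = (log(32)) - (0) = log(32).

log(32)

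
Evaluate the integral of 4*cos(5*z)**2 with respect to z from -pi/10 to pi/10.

Use the identity cos^2(5*z) = (1 + cos(10*z))/2.
An antiderivative is F(z) = 2*z + sin(10*z)/5.
Then F(pi/10) - F(-pi/10) = (pi/5) - (-pi/5) = 2*pi/5.

2*pi/5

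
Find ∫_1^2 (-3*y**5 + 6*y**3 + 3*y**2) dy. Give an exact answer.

-2

By the power rule, an antiderivative is F(y) = -y**6/2 + 3*y**4/2 + y**3.
Then F(2) - F(1) = (0) - (2) = -2.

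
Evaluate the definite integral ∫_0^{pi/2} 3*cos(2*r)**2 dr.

3*pi/4

Use the identity cos^2(2*r) = (1 + cos(4*r))/2.
An antiderivative is F(r) = 3*r/2 + 3*sin(4*r)/8.
Then F(pi/2) - F(0) = (3*pi/4) - (0) = 3*pi/4.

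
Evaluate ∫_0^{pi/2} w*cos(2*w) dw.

-1/2

Integrate by parts once (u = w, dv = cos(2*w) dw).
An antiderivative is F(w) = w*sin(2*w)/2 + cos(2*w)/4.
Then F(pi/2) - F(0) = (-1/4) - (1/4) = -1/2.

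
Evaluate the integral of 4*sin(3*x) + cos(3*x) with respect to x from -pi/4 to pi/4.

An antiderivative is F(x) = sin(3*x)/3 - 4*cos(3*x)/3.
Then F(pi/4) - F(-pi/4) = (5*sqrt(2)/6) - (sqrt(2)/2) = sqrt(2)/3.

sqrt(2)/3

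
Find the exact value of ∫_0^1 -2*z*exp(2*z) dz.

Integrate by parts once (u = z, dv = -2*exp(2*z) dz).
An antiderivative is F(z) = (-2*z + 1)*exp(2*z)/2.
Then F(1) - F(0) = (-exp(2)/2) - (1/2) = -exp(2)/2 - 1/2.

-exp(2)/2 - 1/2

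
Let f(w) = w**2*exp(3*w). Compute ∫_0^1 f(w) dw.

Integrate by parts twice (u = w^2, dv = exp(3*w) dw).
An antiderivative is F(w) = (9*w**2 - 6*w + 2)*exp(3*w)/27.
Then F(1) - F(0) = (5*exp(3)/27) - (2/27) = -2/27 + 5*exp(3)/27.

-2/27 + 5*exp(3)/27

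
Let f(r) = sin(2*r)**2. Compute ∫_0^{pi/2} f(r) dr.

Use the identity sin^2(2*r) = (1 - cos(4*r))/2.
An antiderivative is F(r) = r/2 - sin(4*r)/8.
Then F(pi/2) - F(0) = (pi/4) - (0) = pi/4.

pi/4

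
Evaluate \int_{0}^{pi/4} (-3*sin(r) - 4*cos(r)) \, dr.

An antiderivative is F(r) = -4*sin(r) + 3*cos(r).
Then F(pi/4) - F(0) = (-sqrt(2)/2) - (3) = -3 - sqrt(2)/2.

-3 - sqrt(2)/2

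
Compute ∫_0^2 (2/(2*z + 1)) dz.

log(5)

An antiderivative is F(z) = log(2*z + 1).
Then F(2) - F(0) = (log(5)) - (0) = log(5).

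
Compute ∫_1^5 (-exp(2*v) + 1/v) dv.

-exp(10)/2 + log(5) + exp(2)/2

An antiderivative is F(v) = -exp(2*v)/2 + log(v).
Then F(5) - F(1) = (-exp(10)/2 + log(5)) - (-exp(2)/2) = -exp(10)/2 + log(5) + exp(2)/2.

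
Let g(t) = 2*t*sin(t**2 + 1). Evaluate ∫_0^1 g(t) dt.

-cos(2) + cos(1)

Let u = t**2 + 1, so du = 2*t dt. When t = 0, u = 1; when t = 1, u = 2.
The integral becomes ∫ sin(u) du from 1 to 2, with antiderivative -cos(u).
Back in t: F(t) = -cos(t**2 + 1).
Then F(1) - F(0) = (-cos(2)) - (-cos(1)) = -cos(2) + cos(1).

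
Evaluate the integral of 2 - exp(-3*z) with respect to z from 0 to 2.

exp(-6)/3 + 11/3

An antiderivative is F(z) = 2*z + exp(-3*z)/3.
Then F(2) - F(0) = (exp(-6)/3 + 4) - (1/3) = exp(-6)/3 + 11/3.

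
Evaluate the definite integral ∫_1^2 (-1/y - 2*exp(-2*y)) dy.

-log(2) - exp(-2) + exp(-4)

An antiderivative is F(y) = -log(y) + exp(-2*y).
Then F(2) - F(1) = (-log(2) + exp(-4)) - (exp(-2)) = -log(2) - exp(-2) + exp(-4).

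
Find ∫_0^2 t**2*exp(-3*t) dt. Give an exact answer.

2/27 - 50*exp(-6)/27

Integrate by parts twice (u = t^2, dv = exp(-3*t) dt).
An antiderivative is F(t) = (-9*t**2 - 6*t - 2)*exp(-3*t)/27.
Then F(2) - F(0) = (-50*exp(-6)/27) - (-2/27) = 2/27 - 50*exp(-6)/27.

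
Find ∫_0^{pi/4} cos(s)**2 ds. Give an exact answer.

Use the identity cos^2(s) = (1 + cos(2*s))/2.
An antiderivative is F(s) = s/2 + sin(2*s)/4.
Then F(pi/4) - F(0) = (1/4 + pi/8) - (0) = 1/4 + pi/8.

1/4 + pi/8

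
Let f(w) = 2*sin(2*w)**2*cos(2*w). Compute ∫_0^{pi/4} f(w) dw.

Let u = sin(2*w), so du = 2*cos(2*w) dw. When w = 0, u = 0; when w = pi/4, u = 1.
The integral becomes ∫ u**2 du from 0 to 1, with antiderivative u**3/3.
Back in w: F(w) = sin(2*w)**3/3.
Then F(pi/4) - F(0) = (1/3) - (0) = 1/3.

1/3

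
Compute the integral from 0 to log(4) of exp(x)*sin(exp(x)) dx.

Let u = exp(x), so du = exp(x) dx. When x = 0, u = 1; when x = log(4), u = 4.
The integral becomes ∫ sin(u) du from 1 to 4, with antiderivative -cos(u).
Back in x: F(x) = -cos(exp(x)).
Then F(log(4)) - F(0) = (-cos(4)) - (-cos(1)) = cos(1) - cos(4).

cos(1) - cos(4)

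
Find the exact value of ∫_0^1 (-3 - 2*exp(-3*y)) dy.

-11/3 + 2*exp(-3)/3

An antiderivative is F(y) = -3*y + 2*exp(-3*y)/3.
Then F(1) - F(0) = (-3 + 2*exp(-3)/3) - (2/3) = -11/3 + 2*exp(-3)/3.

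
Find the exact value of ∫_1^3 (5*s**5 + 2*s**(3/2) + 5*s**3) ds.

36*sqrt(3)/5 + 10588/15

By the power rule, an antiderivative is F(s) = 5*s**6/6 + 4*s**(5/2)/5 + 5*s**4/4.
Then F(3) - F(1) = (36*sqrt(3)/5 + 2835/4) - (173/60) = 36*sqrt(3)/5 + 10588/15.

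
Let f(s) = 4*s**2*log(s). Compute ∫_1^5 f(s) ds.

-496/9 + 500*log(5)/3

Integrate by parts once (u = ln s, dv = 4*s**2 ds).
An antiderivative is F(s) = 4*s**3*(3*log(s) - 1)/9.
Then F(5) - F(1) = (-500/9 + 500*log(5)/3) - (-4/9) = -496/9 + 500*log(5)/3.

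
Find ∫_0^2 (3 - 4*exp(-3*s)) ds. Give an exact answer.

4*exp(-6)/3 + 14/3

An antiderivative is F(s) = 3*s + 4*exp(-3*s)/3.
Then F(2) - F(0) = (4*exp(-6)/3 + 6) - (4/3) = 4*exp(-6)/3 + 14/3.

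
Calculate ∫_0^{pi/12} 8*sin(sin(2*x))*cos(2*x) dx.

Let u = sin(2*x), so du = 2*cos(2*x) dx. When x = 0, u = 0; when x = pi/12, u = 1/2.
The integral becomes 4·∫ sin(u) du from 0 to 1/2, with antiderivative -4*cos(u).
Back in x: F(x) = -4*cos(sin(2*x)).
Then F(pi/12) - F(0) = (-4*cos(1/2)) - (-4) = 4 - 4*cos(1/2).

4 - 4*cos(1/2)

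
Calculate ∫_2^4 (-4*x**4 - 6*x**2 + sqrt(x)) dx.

-13504/15 - 4*sqrt(2)/3

By the power rule, an antiderivative is F(x) = -4*x**5/5 + 2*x**(3/2)/3 - 2*x**3.
Then F(4) - F(2) = (-14128/15) - (-208/5 + 4*sqrt(2)/3) = -13504/15 - 4*sqrt(2)/3.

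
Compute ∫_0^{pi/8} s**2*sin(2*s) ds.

Integrate by parts twice (u = s^2, dv = sin(2*s) ds).
An antiderivative is F(s) = -s**2*cos(2*s)/2 + s*sin(2*s)/2 + cos(2*s)/4.
Then F(pi/8) - F(0) = (sqrt(2)*(-pi**2 + 8*pi + 32)/256) - (1/4) = -1/4 - sqrt(2)*pi**2/256 + sqrt(2)*pi/32 + sqrt(2)/8.

-1/4 - sqrt(2)*pi**2/256 + sqrt(2)*pi/32 + sqrt(2)/8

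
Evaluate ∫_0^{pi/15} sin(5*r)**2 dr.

Use the identity sin^2(5*r) = (1 - cos(10*r))/2.
An antiderivative is F(r) = r/2 - sin(10*r)/20.
Then F(pi/15) - F(0) = (-sqrt(3)/40 + pi/30) - (0) = -sqrt(3)/40 + pi/30.

-sqrt(3)/40 + pi/30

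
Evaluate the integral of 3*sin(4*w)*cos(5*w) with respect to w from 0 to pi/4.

Use the identity sin(4*w)cos(5*w) = [sin(9*w) + sin(-w)]/2.
An antiderivative is F(w) = 3*cos(w)/2 - cos(9*w)/6.
Then F(pi/4) - F(0) = (2*sqrt(2)/3) - (4/3) = -4/3 + 2*sqrt(2)/3.

-4/3 + 2*sqrt(2)/3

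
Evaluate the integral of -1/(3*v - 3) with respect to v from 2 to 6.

An antiderivative is F(v) = -log(3*v - 3)/3.
Then F(6) - F(2) = (-log(15)/3) - (-log(3)/3) = -log(15)/3 + log(3)/3.

-log(15)/3 + log(3)/3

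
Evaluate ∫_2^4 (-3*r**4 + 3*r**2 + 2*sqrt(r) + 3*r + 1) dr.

By the power rule, an antiderivative is F(r) = -3*r**5/5 + 4*r**(3/2)/3 + r**3 + 3*r**2/2 + r.
Then F(4) - F(2) = (-7676/15) - (-16/5 + 8*sqrt(2)/3) = -7628/15 - 8*sqrt(2)/3.

-7628/15 - 8*sqrt(2)/3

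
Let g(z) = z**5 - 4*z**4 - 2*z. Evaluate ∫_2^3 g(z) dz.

By the power rule, an antiderivative is F(z) = z**6/6 - 4*z**5/5 - z**2.
Then F(3) - F(2) = (-819/10) - (-284/15) = -1889/30.

-1889/30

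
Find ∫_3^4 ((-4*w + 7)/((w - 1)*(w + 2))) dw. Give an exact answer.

-4*log(3) - 6*log(2) + 5*log(5)

Factor the denominator: w**2 + w - 2 = (w + 2)(w - 1).
Partial fractions: (-4*w + 7)/((w - 1)*(w + 2)) = -5/(w + 2) + 1/(w - 1).
An antiderivative is F(w) = log(w - 1) - 5*log(w + 2).
Then F(4) - F(3) = (-4*log(3) - 5*log(2)) - (-5*log(5) + log(2)) = -4*log(3) - 6*log(2) + 5*log(5).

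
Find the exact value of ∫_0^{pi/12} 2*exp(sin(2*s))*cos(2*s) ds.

-1 + exp(1/2)

Let u = sin(2*s), so du = 2*cos(2*s) ds. When s = 0, u = 0; when s = pi/12, u = 1/2.
The integral becomes ∫ exp(u) du from 0 to 1/2, with antiderivative exp(u).
Back in s: F(s) = exp(sin(2*s)).
Then F(pi/12) - F(0) = (exp(1/2)) - (1) = -1 + exp(1/2).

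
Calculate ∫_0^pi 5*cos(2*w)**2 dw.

Use the identity cos^2(2*w) = (1 + cos(4*w))/2.
An antiderivative is F(w) = 5*w/2 + 5*sin(4*w)/8.
Then F(pi) - F(0) = (5*pi/2) - (0) = 5*pi/2.

5*pi/2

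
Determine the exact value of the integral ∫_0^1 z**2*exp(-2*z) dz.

(-5 + exp(2))*exp(-2)/4

Integrate by parts twice (u = z^2, dv = exp(-2*z) dz).
An antiderivative is F(z) = (-2*z**2 - 2*z - 1)*exp(-2*z)/4.
Then F(1) - F(0) = (-5*exp(-2)/4) - (-1/4) = (-5 + exp(2))*exp(-2)/4.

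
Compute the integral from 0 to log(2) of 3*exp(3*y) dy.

Let u = exp(y), so du = exp(y) dy. When y = 0, u = 1; when y = log(2), u = 2.
The integral becomes 3·∫ u**2 du from 1 to 2, with antiderivative u**3.
Back in y: F(y) = exp(3*y).
Then F(log(2)) - F(0) = (8) - (1) = 7.

7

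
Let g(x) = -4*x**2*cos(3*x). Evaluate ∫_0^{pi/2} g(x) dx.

-8/27 + pi**2/3

Integrate by parts twice (u = x^2, dv = -4*cos(3*x) dx).
An antiderivative is F(x) = -4*x**2*sin(3*x)/3 - 8*x*cos(3*x)/9 + 8*sin(3*x)/27.
Then F(pi/2) - F(0) = (-8/27 + pi**2/3) - (0) = -8/27 + pi**2/3.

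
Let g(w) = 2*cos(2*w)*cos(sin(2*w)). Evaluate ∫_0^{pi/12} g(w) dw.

sin(1/2)

Let u = sin(2*w), so du = 2*cos(2*w) dw. When w = 0, u = 0; when w = pi/12, u = 1/2.
The integral becomes ∫ cos(u) du from 0 to 1/2, with antiderivative sin(u).
Back in w: F(w) = sin(sin(2*w)).
Then F(pi/12) - F(0) = (sin(1/2)) - (0) = sin(1/2).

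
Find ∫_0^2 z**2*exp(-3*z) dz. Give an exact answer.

Integrate by parts twice (u = z^2, dv = exp(-3*z) dz).
An antiderivative is F(z) = (-9*z**2 - 6*z - 2)*exp(-3*z)/27.
Then F(2) - F(0) = (-50*exp(-6)/27) - (-2/27) = 2/27 - 50*exp(-6)/27.

2/27 - 50*exp(-6)/27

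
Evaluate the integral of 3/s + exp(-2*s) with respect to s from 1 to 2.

An antiderivative is F(s) = 3*log(s) - exp(-2*s)/2.
Then F(2) - F(1) = (-exp(-4)/2 + 3*log(2)) - (-exp(-2)/2) = (-1 + exp(2) + 6*exp(4)*log(2))*exp(-4)/2.

(-1 + exp(2) + 6*exp(4)*log(2))*exp(-4)/2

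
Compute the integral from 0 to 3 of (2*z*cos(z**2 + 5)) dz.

-sin(5) + sin(14)

Let u = z**2 + 5, so du = 2*z dz. When z = 0, u = 5; when z = 3, u = 14.
The integral becomes ∫ cos(u) du from 5 to 14, with antiderivative sin(u).
Back in z: F(z) = sin(z**2 + 5).
Then F(3) - F(0) = (sin(14)) - (sin(5)) = -sin(5) + sin(14).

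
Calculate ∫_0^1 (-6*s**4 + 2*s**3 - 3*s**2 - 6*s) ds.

-47/10

By the power rule, an antiderivative is F(s) = -6*s**5/5 + s**4/2 - s**3 - 3*s**2.
Then F(1) - F(0) = (-47/10) - (0) = -47/10.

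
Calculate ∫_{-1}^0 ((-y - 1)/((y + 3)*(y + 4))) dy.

-8*log(2) + 5*log(3)

Factor the denominator: y**2 + 7*y + 12 = (y + 4)(y + 3).
Partial fractions: (-y - 1)/((y + 3)*(y + 4)) = -3/(y + 4) + 2/(y + 3).
An antiderivative is F(y) = 2*log(y + 3) - 3*log(y + 4).
Then F(0) - F(-1) = (log(9/64)) - (log(4/27)) = -8*log(2) + 5*log(3).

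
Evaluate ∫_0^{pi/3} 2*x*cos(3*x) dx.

Integrate by parts once (u = x, dv = 2*cos(3*x) dx).
An antiderivative is F(x) = 2*x*sin(3*x)/3 + 2*cos(3*x)/9.
Then F(pi/3) - F(0) = (-2/9) - (2/9) = -4/9.

-4/9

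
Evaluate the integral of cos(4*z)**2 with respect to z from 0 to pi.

Use the identity cos^2(4*z) = (1 + cos(8*z))/2.
An antiderivative is F(z) = z/2 + sin(8*z)/16.
Then F(pi) - F(0) = (pi/2) - (0) = pi/2.

pi/2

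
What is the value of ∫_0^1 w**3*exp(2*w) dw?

Integrate by parts 3 times (u = w^3, dv = exp(2*w) dw).
An antiderivative is F(w) = (4*w**3 - 6*w**2 + 6*w - 3)*exp(2*w)/8.
Then F(1) - F(0) = (exp(2)/8) - (-3/8) = 3/8 + exp(2)/8.

3/8 + exp(2)/8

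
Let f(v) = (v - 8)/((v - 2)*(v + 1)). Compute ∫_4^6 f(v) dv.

Factor the denominator: v**2 - v - 2 = (v + 1)(v - 2).
Partial fractions: (v - 8)/((v - 2)*(v + 1)) = 3/(v + 1) - 2/(v - 2).
An antiderivative is F(v) = -2*log(v - 2) + 3*log(v + 1).
Then F(6) - F(4) = (-4*log(2) + 3*log(7)) - (-2*log(2) + 3*log(5)) = -3*log(5) - 2*log(2) + 3*log(7).

-3*log(5) - 2*log(2) + 3*log(7)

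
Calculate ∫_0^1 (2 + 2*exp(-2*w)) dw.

An antiderivative is F(w) = 2*w - exp(-2*w).
Then F(1) - F(0) = (2 - exp(-2)) - (-1) = 3 - exp(-2).

3 - exp(-2)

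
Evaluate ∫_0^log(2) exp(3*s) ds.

Let u = exp(s), so du = exp(s) ds. When s = 0, u = 1; when s = log(2), u = 2.
The integral becomes ∫ u**2 du from 1 to 2, with antiderivative u**3/3.
Back in s: F(s) = exp(3*s)/3.
Then F(log(2)) - F(0) = (8/3) - (1/3) = 7/3.

7/3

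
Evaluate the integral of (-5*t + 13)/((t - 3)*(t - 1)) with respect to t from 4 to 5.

-9*log(2) + 4*log(3)

Factor the denominator: t**2 - 4*t + 3 = (t - 1)(t - 3).
Partial fractions: (-5*t + 13)/((t - 3)*(t - 1)) = -4/(t - 1) - 1/(t - 3).
An antiderivative is F(t) = -log(t - 3) - 4*log(t - 1).
Then F(5) - F(4) = (-9*log(2)) - (-log(81)) = -9*log(2) + 4*log(3).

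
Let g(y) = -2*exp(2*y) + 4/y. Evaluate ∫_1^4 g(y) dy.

-exp(8) + 8*log(2) + exp(2)

An antiderivative is F(y) = -exp(2*y) + 4*log(y).
Then F(4) - F(1) = (-exp(8) + 8*log(2)) - (-exp(2)) = -exp(8) + 8*log(2) + exp(2).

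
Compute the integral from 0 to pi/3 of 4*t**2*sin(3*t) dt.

-16/27 + 4*pi**2/27

Integrate by parts twice (u = t^2, dv = 4*sin(3*t) dt).
An antiderivative is F(t) = -4*t**2*cos(3*t)/3 + 8*t*sin(3*t)/9 + 8*cos(3*t)/27.
Then F(pi/3) - F(0) = (-8/27 + 4*pi**2/27) - (8/27) = -16/27 + 4*pi**2/27.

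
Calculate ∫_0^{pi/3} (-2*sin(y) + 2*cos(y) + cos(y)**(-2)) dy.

An antiderivative is F(y) = 2*sin(y) + 2*cos(y) + tan(y).
Then F(pi/3) - F(0) = (1 + 2*sqrt(3)) - (2) = -1 + 2*sqrt(3).

-1 + 2*sqrt(3)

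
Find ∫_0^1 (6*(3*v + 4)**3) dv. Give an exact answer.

2145/2

Let u = 3*v + 4, so du = 3 dv. When v = 0, u = 4; when v = 1, u = 7.
The integral becomes 2·∫ u**3 du from 4 to 7, with antiderivative u**4/2.
Back in v: F(v) = (3*v + 4)**4/2.
Then F(1) - F(0) = (2401/2) - (128) = 2145/2.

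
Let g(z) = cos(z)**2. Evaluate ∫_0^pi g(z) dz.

Use the identity cos^2(z) = (1 + cos(2*z))/2.
An antiderivative is F(z) = z/2 + sin(2*z)/4.
Then F(pi) - F(0) = (pi/2) - (0) = pi/2.

pi/2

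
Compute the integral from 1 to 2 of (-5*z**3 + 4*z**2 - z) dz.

-131/12

By the power rule, an antiderivative is F(z) = -5*z**4/4 + 4*z**3/3 - z**2/2.
Then F(2) - F(1) = (-34/3) - (-5/12) = -131/12.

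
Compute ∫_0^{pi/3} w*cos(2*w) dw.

-3/8 + sqrt(3)*pi/12

Integrate by parts once (u = w, dv = cos(2*w) dw).
An antiderivative is F(w) = w*sin(2*w)/2 + cos(2*w)/4.
Then F(pi/3) - F(0) = (-1/8 + sqrt(3)*pi/12) - (1/4) = -3/8 + sqrt(3)*pi/12.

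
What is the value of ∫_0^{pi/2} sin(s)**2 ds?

Use the identity sin^2(s) = (1 - cos(2*s))/2.
An antiderivative is F(s) = s/2 - sin(2*s)/4.
Then F(pi/2) - F(0) = (pi/4) - (0) = pi/4.

pi/4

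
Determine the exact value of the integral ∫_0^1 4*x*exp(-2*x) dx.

Integrate by parts once (u = x, dv = 4*exp(-2*x) dx).
An antiderivative is F(x) = (-2*x - 1)*exp(-2*x).
Then F(1) - F(0) = (-3*exp(-2)) - (-1) = 1 - 3*exp(-2).

1 - 3*exp(-2)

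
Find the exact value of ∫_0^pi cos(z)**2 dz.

pi/2

Use the identity cos^2(z) = (1 + cos(2*z))/2.
An antiderivative is F(z) = z/2 + sin(2*z)/4.
Then F(pi) - F(0) = (pi/2) - (0) = pi/2.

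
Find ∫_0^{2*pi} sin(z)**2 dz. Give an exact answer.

pi

Use the identity sin^2(z) = (1 - cos(2*z))/2.
An antiderivative is F(z) = z/2 - sin(2*z)/4.
Then F(2*pi) - F(0) = (pi) - (0) = pi.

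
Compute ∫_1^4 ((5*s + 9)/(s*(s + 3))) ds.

Factor the denominator: s**2 + 3*s = (s + 3)s.
Partial fractions: (5*s + 9)/(s*(s + 3)) = 2/(s + 3) + 3/s.
An antiderivative is F(s) = 3*log(s) + 2*log(s + 3).
Then F(4) - F(1) = (2*log(7) + 6*log(2)) - (log(16)) = 2*log(2) + 2*log(7).

2*log(2) + 2*log(7)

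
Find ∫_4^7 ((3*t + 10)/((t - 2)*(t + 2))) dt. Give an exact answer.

Factor the denominator: t**2 - 4 = (t + 2)(t - 2).
Partial fractions: (3*t + 10)/((t - 2)*(t + 2)) = -1/(t + 2) + 4/(t - 2).
An antiderivative is F(t) = 4*log(t - 2) - log(t + 2).
Then F(7) - F(4) = (-2*log(3) + 4*log(5)) - (log(8/3)) = -3*log(2) - log(3) + 4*log(5).

-3*log(2) - log(3) + 4*log(5)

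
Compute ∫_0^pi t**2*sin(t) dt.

-4 + pi**2

Integrate by parts twice (u = t^2, dv = sin(t) dt).
An antiderivative is F(t) = -t**2*cos(t) + 2*t*sin(t) + 2*cos(t).
Then F(pi) - F(0) = (-2 + pi**2) - (2) = -4 + pi**2.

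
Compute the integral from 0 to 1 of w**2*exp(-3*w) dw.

2/27 - 17*exp(-3)/27

Integrate by parts twice (u = w^2, dv = exp(-3*w) dw).
An antiderivative is F(w) = (-9*w**2 - 6*w - 2)*exp(-3*w)/27.
Then F(1) - F(0) = (-17*exp(-3)/27) - (-2/27) = 2/27 - 17*exp(-3)/27.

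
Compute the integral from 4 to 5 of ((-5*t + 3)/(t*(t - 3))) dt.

Factor the denominator: t**2 - 3*t = t(t - 3).
Partial fractions: (-5*t + 3)/(t*(t - 3)) = -1/t - 4/(t - 3).
An antiderivative is F(t) = -log(t) - 4*log(t - 3).
Then F(5) - F(4) = (-log(80)) - (-log(4)) = -log(20).

-log(20)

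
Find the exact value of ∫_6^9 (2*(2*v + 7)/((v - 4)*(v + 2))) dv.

Factor the denominator: v**2 - 2*v - 8 = (v + 2)(v - 4).
Partial fractions: 2*(2*v + 7)/((v - 4)*(v + 2)) = -1/(v + 2) + 5/(v - 4).
An antiderivative is F(v) = 5*log(v - 4) - log(v + 2).
Then F(9) - F(6) = (-log(11) + 5*log(5)) - (log(4)) = -log(11) - 2*log(2) + 5*log(5).

-log(11) - 2*log(2) + 5*log(5)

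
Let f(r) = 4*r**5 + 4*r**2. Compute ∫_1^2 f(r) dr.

By the power rule, an antiderivative is F(r) = 2*r**6/3 + 4*r**3/3.
Then F(2) - F(1) = (160/3) - (2) = 154/3.

154/3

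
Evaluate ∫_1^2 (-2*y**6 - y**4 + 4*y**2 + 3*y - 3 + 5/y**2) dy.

By the power rule, an antiderivative is F(y) = -2*y**7/7 - y**5/5 + 4*y**3/3 + 3*y**2/2 - 3*y - 5/y.
Then F(2) - F(1) = (-7309/210) - (-1187/210) = -3061/105.

-3061/105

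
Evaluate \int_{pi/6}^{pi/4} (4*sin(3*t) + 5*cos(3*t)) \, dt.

An antiderivative is F(t) = 5*sin(3*t)/3 - 4*cos(3*t)/3.
Then F(pi/4) - F(pi/6) = (3*sqrt(2)/2) - (5/3) = -5/3 + 3*sqrt(2)/2.

-5/3 + 3*sqrt(2)/2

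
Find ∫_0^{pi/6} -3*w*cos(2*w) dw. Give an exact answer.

-sqrt(3)*pi/8 + 3/8

Integrate by parts once (u = w, dv = -3*cos(2*w) dw).
An antiderivative is F(w) = -3*w*sin(2*w)/2 - 3*cos(2*w)/4.
Then F(pi/6) - F(0) = (-sqrt(3)*pi/8 - 3/8) - (-3/4) = -sqrt(3)*pi/8 + 3/8.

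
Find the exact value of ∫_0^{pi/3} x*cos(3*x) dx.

Integrate by parts once (u = x, dv = cos(3*x) dx).
An antiderivative is F(x) = x*sin(3*x)/3 + cos(3*x)/9.
Then F(pi/3) - F(0) = (-1/9) - (1/9) = -2/9.

-2/9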